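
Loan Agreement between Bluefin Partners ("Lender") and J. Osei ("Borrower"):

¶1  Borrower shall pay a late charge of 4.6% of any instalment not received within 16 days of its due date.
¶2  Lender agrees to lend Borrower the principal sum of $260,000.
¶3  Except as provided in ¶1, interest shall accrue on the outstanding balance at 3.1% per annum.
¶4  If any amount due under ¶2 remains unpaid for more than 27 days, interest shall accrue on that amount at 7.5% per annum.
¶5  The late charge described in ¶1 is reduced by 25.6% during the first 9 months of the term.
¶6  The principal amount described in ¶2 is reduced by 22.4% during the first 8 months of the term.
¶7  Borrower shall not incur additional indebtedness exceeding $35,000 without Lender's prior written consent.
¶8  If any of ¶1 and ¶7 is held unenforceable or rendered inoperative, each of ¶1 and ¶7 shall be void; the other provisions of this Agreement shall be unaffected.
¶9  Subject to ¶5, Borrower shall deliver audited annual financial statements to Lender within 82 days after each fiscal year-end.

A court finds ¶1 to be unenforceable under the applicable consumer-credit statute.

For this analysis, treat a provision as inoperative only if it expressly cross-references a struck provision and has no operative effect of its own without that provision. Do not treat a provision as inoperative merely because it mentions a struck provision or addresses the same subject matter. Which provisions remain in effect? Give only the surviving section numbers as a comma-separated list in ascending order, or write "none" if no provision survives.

2, 3, 4, 6, 8, 9

¶1 is struck. ¶5 does nothing except set the introductory reduction to the late charge by reference to ¶1; with ¶1 gone it has no independent effect and is inoperative. Although ¶9 refers to ¶5, its operative terms do not depend on ¶5, so it remains in effect. Although ¶3 refers to ¶1, its operative terms do not depend on ¶1, so it remains in effect. ¶8 declares ¶1 and ¶7 mutually dependent; since one of them has fallen, all of them are of no effect. That brings down ¶7 as well. The remainder continues in force under ¶8. That leaves ¶2, ¶3, ¶4, ¶6, ¶8, and ¶9 in effect.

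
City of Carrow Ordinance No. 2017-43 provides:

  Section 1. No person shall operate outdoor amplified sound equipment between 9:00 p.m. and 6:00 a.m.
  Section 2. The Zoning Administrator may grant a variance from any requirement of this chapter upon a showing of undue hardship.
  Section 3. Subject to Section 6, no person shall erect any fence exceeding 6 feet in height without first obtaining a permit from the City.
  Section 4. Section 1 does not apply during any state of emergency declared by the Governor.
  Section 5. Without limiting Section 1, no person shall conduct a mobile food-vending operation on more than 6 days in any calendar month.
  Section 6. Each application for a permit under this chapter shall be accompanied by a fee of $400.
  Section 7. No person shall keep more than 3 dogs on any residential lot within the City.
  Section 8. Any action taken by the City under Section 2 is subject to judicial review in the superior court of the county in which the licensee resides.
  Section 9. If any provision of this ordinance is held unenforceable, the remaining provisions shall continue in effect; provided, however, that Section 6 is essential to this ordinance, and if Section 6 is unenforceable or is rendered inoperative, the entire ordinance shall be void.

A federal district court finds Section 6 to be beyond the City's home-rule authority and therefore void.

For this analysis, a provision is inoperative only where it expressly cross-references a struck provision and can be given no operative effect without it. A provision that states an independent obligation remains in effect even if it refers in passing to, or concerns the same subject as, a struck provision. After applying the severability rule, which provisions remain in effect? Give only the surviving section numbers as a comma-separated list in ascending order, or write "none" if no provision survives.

none

Section 6 is struck. No other provision's operative terms depend on Section 6. Section 9 makes Section 6 an essential term, and Section 6 is the provision held invalid; under Section 9, the entire ordinance is therefore void. No provision of the ordinance survives.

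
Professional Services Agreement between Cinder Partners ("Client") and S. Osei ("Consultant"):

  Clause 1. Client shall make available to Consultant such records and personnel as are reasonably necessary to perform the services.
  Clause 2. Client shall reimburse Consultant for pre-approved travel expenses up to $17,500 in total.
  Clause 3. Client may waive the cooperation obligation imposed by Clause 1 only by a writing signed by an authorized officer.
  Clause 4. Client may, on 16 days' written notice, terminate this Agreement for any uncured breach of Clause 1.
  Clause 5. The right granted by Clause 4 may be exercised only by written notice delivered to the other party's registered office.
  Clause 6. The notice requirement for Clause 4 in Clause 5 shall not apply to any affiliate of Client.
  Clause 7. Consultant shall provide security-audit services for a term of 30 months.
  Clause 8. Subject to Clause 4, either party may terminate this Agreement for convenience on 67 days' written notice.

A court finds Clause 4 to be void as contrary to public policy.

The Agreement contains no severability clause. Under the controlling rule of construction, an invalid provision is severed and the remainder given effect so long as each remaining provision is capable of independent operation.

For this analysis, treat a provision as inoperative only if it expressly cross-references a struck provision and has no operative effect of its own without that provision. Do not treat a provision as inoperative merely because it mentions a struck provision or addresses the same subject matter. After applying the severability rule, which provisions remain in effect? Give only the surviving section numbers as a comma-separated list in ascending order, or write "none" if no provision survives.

1, 2, 3, 7, 8

Clause 4 is struck. Clause 5 merely fixes the notice requirement for Clause 4; with Clause 4 gone it has nothing to operate on and falls away. Clause 6 has no operative effect of its own apart from Clause 5 and is therefore inoperative. Although Clause 8 refers to Clause 4, its operative terms do not depend on Clause 4, so it remains in effect. With no severability clause, the stated default rule severs what cannot stand and enforces each remaining provision that can operate on its own. The provisions still in force are Clause 1, Clause 2, Clause 3, Clause 7, and Clause 8.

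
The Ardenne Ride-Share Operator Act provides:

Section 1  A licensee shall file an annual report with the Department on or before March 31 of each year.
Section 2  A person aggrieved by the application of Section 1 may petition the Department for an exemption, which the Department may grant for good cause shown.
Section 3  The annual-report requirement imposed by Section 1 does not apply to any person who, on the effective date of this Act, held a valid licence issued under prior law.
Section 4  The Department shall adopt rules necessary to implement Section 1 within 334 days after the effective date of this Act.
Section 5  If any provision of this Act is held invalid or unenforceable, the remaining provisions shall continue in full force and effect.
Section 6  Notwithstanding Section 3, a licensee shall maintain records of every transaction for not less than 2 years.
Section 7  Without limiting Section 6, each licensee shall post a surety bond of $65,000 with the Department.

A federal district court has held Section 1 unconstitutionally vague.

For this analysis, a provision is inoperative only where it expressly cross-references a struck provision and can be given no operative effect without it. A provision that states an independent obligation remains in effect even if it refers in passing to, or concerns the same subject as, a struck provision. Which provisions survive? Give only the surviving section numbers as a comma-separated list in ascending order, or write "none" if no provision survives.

Section 1 is struck. Section 2 has no operative effect of its own apart from Section 1 and is therefore inoperative. Section 3 operates only by reference to Section 1, so it falls with Section 1. Section 4 operates only by reference to Section 1, so it falls with Section 1. Although Section 6 refers to Section 3, its operative terms do not depend on Section 3, so it remains in effect. Under the severability clause in Section 5, the remaining provisions continue in force. That leaves Section 5, Section 6, and Section 7 in effect.

5, 6, 7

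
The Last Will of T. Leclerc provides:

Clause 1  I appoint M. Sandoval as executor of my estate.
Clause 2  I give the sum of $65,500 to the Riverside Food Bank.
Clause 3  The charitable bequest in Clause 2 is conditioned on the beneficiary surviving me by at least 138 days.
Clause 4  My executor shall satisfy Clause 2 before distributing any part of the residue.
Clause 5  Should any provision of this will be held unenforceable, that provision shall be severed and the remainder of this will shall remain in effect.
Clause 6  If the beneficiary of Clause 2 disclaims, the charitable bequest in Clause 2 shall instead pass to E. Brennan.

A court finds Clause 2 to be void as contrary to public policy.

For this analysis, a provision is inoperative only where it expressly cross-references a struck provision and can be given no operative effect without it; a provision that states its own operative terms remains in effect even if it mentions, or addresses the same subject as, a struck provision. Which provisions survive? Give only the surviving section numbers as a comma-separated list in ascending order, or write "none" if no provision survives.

1, 5

Clause 2 is struck. Clause 3 has no operative effect of its own apart from Clause 2 and is therefore inoperative. Clause 4 merely fixes the priority direction for Clause 2; with Clause 2 gone it has nothing to operate on and falls away. Clause 6 has no operative effect of its own apart from Clause 2 and is therefore inoperative. Under the severability clause in Clause 5, the remaining provisions continue in force. That leaves Clause 1 and Clause 5 in effect.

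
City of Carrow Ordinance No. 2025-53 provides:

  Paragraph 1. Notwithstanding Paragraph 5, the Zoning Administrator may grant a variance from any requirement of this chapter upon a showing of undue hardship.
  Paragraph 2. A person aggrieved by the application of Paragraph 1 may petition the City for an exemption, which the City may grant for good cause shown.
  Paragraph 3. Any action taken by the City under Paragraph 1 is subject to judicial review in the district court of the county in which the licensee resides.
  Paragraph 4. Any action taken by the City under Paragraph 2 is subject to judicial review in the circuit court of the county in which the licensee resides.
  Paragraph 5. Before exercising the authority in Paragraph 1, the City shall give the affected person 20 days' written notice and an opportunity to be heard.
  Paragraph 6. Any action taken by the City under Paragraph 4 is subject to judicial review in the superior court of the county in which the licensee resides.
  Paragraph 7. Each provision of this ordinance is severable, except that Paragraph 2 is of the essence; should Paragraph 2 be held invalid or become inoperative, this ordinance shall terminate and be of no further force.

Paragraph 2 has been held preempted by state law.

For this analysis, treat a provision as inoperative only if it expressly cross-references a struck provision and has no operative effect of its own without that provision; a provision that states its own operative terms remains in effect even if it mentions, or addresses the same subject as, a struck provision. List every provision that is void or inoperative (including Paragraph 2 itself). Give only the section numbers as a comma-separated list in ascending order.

1, 2, 3, 4, 5, 6, 7

Paragraph 2 is struck. Paragraph 4 operates only by reference to Paragraph 2, so it falls with Paragraph 2. Paragraph 6 merely fixes the judicial-review right for Paragraph 4; with Paragraph 4 gone it has nothing to operate on and falls away. Paragraph 7 makes Paragraph 2 an essential term, and Paragraph 2 is the provision held invalid; under Paragraph 7, the entire ordinance is therefore void. No provision of the ordinance survives.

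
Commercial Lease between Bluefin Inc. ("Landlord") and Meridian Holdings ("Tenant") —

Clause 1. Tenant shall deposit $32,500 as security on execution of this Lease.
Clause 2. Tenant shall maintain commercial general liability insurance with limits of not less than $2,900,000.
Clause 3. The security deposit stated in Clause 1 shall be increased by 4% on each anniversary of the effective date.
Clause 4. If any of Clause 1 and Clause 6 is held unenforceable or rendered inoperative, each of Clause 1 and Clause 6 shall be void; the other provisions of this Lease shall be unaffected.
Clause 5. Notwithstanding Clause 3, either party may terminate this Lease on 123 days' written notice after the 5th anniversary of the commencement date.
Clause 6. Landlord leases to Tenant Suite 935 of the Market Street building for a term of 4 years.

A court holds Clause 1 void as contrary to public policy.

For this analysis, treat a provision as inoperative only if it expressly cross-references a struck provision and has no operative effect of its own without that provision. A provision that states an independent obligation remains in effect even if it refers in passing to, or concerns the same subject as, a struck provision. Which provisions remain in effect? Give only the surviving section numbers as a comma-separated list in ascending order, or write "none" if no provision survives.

Clause 1 is struck. Clause 3 operates only by reference to Clause 1, so it falls with Clause 1. Clause 5 mentions Clause 3 but its own obligation stands independently of Clause 3, so Clause 5 is not affected. Clause 4 declares Clause 1 and Clause 6 mutually dependent; since one of them has fallen, all of them are of no effect. That brings down Clause 6 as well. The remainder continues in force under Clause 4. Clause 2, Clause 4, and Clause 5 remain in effect.

2, 4, 5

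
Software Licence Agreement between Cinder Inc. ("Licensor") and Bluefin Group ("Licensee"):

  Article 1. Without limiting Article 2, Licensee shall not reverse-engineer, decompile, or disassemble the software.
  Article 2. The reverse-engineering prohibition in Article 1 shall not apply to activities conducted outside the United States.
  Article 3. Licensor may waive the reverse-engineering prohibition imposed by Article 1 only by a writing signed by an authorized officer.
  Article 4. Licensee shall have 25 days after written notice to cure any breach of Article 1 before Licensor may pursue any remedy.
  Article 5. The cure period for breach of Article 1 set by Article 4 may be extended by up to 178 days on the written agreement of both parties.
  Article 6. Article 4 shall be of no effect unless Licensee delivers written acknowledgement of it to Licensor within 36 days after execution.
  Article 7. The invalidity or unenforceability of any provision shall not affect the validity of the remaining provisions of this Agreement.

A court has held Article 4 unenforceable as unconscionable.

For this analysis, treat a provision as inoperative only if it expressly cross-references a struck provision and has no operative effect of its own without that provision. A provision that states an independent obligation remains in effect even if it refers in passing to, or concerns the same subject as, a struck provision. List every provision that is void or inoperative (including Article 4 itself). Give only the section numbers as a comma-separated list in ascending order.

4, 5, 6

Article 4 is struck. The whole of Article 5 is the extension of the cure period for breach of Article 1, defined by reference to Article 4, so Article 5 cannot stand once Article 4 is removed. Article 6 has no operative effect of its own apart from Article 4 and is therefore inoperative. Under the severability clause in Article 7, the remaining provisions continue in force. That leaves Article 1, Article 2, Article 3, and Article 7 in effect.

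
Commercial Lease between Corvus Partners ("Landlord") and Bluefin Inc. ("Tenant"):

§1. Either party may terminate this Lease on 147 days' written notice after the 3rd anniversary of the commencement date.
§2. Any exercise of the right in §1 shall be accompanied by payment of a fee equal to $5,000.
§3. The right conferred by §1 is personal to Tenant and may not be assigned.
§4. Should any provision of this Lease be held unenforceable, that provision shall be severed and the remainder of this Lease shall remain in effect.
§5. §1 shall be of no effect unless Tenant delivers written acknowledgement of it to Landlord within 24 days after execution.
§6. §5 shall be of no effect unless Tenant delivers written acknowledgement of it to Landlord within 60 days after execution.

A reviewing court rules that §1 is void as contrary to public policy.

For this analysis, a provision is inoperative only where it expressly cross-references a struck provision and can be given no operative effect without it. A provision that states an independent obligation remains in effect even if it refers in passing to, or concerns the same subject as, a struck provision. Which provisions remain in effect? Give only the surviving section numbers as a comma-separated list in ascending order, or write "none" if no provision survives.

4

§1 is struck. The only function of §2 is the exercise fee for §1, so it cannot stand once §1 is removed. §3 merely fixes the non-assignment of §1; with §1 gone it has nothing to operate on and falls away. §5 operates only by reference to §1, so it falls with §1. §6 has no operative effect of its own apart from §5 and is therefore inoperative. §4 is a severability clause and preserves every provision that can still be given independent effect. Only §4 remains in effect.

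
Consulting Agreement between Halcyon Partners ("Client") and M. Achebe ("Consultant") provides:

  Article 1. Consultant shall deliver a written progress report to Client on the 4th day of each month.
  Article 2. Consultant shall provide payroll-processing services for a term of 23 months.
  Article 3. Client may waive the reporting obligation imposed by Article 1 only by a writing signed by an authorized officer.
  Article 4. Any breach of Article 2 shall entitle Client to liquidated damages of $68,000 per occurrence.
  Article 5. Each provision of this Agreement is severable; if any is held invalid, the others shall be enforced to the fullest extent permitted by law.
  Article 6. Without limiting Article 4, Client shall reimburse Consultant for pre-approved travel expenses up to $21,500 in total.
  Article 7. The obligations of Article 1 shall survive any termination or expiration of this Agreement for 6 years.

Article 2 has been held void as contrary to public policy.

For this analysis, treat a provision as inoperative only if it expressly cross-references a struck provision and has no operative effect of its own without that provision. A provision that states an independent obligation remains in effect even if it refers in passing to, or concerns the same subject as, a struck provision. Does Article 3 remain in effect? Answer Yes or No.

Article 2 is struck. Article 4 has no operative effect of its own apart from Article 2 and is therefore inoperative. Although Article 6 refers to Article 4, its operative terms do not depend on Article 4, so it remains in effect. Under the severability clause in Article 5, the remaining provisions continue in force. That leaves Article 1, Article 3, Article 5, Article 6, and Article 7 in effect. Article 3 is among the surviving provisions, so the answer is yes.

Yes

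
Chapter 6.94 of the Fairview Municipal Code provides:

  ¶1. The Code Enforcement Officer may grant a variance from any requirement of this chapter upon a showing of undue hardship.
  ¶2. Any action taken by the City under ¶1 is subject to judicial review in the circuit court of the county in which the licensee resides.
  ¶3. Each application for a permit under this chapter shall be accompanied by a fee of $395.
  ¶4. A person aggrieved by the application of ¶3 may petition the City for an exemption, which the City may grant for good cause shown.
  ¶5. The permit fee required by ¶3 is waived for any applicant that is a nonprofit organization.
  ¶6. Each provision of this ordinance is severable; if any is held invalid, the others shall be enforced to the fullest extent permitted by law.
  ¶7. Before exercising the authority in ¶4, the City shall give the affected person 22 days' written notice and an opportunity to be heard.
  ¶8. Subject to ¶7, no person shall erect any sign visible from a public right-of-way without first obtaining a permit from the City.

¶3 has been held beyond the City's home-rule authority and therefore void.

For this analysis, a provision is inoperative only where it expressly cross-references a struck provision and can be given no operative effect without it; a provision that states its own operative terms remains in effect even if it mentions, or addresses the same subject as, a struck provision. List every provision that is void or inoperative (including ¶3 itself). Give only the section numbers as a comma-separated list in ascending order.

¶3 is struck. ¶4 merely fixes the exemption procedure for ¶3; with ¶3 gone it has nothing to operate on and falls away. ¶5 has no operative effect of its own apart from ¶3 and is therefore inoperative. ¶7 operates only by reference to ¶4, so it falls with ¶4. ¶8 mentions ¶7 but its own obligation stands independently of ¶7, so ¶8 is not affected. ¶6 is a severability clause and preserves every provision that can still be given independent effect. That leaves ¶1, ¶2, ¶6, and ¶8 in effect.

3, 4, 5, 7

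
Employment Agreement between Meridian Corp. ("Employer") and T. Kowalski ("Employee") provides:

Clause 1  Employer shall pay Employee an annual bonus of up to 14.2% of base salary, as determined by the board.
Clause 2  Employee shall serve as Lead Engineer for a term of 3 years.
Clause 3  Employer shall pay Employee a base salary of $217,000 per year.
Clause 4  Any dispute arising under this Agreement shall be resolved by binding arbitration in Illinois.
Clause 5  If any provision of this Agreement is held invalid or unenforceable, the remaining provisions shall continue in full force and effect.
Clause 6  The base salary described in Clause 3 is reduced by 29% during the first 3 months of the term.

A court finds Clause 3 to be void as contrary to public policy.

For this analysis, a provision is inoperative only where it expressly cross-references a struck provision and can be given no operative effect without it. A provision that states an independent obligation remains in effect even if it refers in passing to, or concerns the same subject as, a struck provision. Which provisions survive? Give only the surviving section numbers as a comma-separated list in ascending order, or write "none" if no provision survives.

1, 2, 4, 5

Clause 3 is struck. The whole of Clause 6 is the introductory reduction to the base salary, defined by reference to Clause 3, so Clause 6 cannot stand once Clause 3 is removed. Clause 5 is a severability clause and preserves every provision that can still be given independent effect. Clause 1, Clause 2, Clause 4, and Clause 5 remain in effect.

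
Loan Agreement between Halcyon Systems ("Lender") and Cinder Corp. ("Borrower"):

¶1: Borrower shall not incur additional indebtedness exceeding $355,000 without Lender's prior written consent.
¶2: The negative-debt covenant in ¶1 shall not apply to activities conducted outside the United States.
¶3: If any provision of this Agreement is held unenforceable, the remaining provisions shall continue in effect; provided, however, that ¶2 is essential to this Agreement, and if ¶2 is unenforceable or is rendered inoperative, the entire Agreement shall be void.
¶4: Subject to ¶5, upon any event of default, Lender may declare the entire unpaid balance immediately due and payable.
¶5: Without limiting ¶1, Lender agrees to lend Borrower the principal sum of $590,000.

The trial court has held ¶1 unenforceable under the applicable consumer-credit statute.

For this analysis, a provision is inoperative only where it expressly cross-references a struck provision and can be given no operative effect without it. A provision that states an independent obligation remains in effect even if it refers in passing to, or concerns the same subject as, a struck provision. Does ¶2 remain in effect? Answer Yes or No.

¶1 is struck. ¶2 operates only by reference to ¶1, so it falls with ¶1. ¶3 makes ¶2 an essential term, and ¶2 has been rendered inoperative by the cascade; under ¶3, the entire Agreement is therefore void. No provision of the Agreement survives. ¶2 is among the inoperative provisions, so the answer is no.

No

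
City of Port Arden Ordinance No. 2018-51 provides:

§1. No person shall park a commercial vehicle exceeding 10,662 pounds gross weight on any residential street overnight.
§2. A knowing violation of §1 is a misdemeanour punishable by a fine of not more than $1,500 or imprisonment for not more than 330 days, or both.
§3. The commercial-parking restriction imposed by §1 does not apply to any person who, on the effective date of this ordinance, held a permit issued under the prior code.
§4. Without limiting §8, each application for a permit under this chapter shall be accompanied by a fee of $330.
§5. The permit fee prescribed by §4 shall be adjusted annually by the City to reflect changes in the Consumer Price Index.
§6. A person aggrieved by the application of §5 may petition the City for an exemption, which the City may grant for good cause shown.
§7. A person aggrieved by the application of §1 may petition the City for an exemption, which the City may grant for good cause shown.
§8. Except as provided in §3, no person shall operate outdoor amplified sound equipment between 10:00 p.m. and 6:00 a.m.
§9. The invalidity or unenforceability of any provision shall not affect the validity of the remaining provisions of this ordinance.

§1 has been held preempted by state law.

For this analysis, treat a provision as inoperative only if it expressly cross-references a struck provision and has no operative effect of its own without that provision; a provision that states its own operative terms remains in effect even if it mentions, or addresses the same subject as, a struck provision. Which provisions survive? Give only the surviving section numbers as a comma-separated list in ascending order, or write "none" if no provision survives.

4, 5, 6, 8, 9

§1 is struck. §2 operates only by reference to §1, so it falls with §1. The only function of §3 is the grandfather exemption from §1, so it cannot stand once §1 is removed. §7 operates only by reference to §1, so it falls with §1. Although §8 refers to §3, its operative terms do not depend on §3, so it remains in effect. Under the severability clause in §9, the remaining provisions continue in force. That leaves §4, §5, §6, §8, and §9 in effect.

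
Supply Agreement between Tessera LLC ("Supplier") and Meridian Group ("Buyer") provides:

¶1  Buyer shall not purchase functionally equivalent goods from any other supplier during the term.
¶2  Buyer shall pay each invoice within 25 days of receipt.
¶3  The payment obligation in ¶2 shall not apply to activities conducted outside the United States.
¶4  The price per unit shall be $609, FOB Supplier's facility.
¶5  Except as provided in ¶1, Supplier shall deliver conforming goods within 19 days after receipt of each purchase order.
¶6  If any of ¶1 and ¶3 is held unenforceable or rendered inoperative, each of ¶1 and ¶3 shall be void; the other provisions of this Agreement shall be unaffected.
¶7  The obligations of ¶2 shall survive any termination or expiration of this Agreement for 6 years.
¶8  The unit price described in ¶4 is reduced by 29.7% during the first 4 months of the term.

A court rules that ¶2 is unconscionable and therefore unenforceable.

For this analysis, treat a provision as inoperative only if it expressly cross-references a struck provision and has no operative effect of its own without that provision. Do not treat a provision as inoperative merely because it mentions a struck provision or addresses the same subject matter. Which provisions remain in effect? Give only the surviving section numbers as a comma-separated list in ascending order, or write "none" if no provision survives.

¶2 is struck. ¶3 has no operative effect of its own apart from ¶2 and is therefore inoperative. ¶7 merely fixes the survival period for ¶2; with ¶2 gone it has nothing to operate on and falls away. Although ¶5 refers to ¶1, its operative terms do not depend on ¶1, so it remains in effect. ¶6 declares ¶1 and ¶3 mutually dependent; since one of them has fallen, all of them are of no effect. That brings down ¶1 as well. The remainder continues in force under ¶6. The provisions still in force are ¶4, ¶5, ¶6, and ¶8.

4, 5, 6, 8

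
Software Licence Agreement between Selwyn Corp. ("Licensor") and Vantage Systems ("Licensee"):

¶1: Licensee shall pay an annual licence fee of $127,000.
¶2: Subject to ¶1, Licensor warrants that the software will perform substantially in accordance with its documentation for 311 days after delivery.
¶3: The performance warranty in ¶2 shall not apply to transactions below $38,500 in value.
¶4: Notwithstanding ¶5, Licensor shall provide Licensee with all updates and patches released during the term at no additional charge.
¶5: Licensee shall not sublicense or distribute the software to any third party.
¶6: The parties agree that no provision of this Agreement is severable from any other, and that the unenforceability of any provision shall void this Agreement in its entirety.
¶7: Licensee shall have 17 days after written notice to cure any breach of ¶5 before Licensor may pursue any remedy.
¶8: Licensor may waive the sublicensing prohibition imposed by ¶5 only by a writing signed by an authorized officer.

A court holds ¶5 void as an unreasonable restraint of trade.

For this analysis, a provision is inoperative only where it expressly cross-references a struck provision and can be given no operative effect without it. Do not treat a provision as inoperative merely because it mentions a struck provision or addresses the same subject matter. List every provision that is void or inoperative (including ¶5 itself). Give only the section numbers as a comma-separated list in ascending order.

1, 2, 3, 4, 5, 6, 7, 8

¶5 is struck. The only function of ¶7 is the cure period for breach of ¶5, so it cannot stand once ¶5 is removed. ¶8 merely fixes the waiver condition for ¶5; with ¶5 gone it has nothing to operate on and falls away. ¶6 provides that the Agreement is not severable, so the invalidity of any one provision voids the entire Agreement. No provision of the Agreement survives.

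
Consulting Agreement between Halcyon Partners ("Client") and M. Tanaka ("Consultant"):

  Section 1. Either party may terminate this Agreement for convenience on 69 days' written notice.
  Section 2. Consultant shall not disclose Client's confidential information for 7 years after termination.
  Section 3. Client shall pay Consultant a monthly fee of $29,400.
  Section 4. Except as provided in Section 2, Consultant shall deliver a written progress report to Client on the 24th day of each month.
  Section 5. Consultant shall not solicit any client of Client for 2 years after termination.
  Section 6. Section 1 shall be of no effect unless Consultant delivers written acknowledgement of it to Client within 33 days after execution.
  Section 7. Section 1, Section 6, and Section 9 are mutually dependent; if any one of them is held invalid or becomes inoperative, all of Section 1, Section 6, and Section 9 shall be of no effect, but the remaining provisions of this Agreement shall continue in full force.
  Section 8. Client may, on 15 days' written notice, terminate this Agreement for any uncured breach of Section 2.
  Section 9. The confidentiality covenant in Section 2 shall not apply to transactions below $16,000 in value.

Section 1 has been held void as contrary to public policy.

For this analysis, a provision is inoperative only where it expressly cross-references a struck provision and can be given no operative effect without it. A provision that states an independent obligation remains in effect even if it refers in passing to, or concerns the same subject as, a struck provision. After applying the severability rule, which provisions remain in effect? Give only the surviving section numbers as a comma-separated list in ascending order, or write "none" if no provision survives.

2, 3, 4, 5, 7, 8

Section 1 is struck. Section 6 operates only by reference to Section 1, so it falls with Section 1. Section 7 declares Section 1, Section 6, and Section 9 mutually dependent; since one of them has fallen, all of them are of no effect. That brings down Section 9 as well. The remainder continues in force under Section 7. That leaves Section 2, Section 3, Section 4, Section 5, Section 7, and Section 8 in effect.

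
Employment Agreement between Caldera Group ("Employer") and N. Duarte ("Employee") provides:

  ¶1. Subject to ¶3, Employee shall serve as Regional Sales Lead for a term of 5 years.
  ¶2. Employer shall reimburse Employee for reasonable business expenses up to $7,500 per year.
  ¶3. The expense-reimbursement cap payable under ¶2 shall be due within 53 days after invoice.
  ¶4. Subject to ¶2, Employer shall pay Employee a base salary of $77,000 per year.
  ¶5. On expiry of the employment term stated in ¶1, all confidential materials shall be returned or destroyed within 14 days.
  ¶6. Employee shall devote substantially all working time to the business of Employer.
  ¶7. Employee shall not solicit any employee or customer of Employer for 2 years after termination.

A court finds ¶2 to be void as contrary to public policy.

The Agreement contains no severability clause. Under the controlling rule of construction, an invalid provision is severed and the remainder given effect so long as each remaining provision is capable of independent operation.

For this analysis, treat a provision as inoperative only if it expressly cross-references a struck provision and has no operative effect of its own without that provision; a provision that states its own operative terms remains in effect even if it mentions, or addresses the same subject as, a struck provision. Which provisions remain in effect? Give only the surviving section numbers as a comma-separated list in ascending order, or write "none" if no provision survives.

1, 4, 5, 6, 7

¶2 is struck. The whole of ¶3 is the payment deadline for the expense-reimbursement cap, defined by reference to ¶2, so ¶3 cannot stand once ¶2 is removed. Although ¶1 refers to ¶3, its operative terms do not depend on ¶3, so it remains in effect. Although ¶4 refers to ¶2, its operative terms do not depend on ¶2, so it remains in effect. Under the stated default rule, only provisions that cannot operate independently fall away; the rest are enforced. The provisions still in force are ¶1, ¶4, ¶5, ¶6, and ¶7.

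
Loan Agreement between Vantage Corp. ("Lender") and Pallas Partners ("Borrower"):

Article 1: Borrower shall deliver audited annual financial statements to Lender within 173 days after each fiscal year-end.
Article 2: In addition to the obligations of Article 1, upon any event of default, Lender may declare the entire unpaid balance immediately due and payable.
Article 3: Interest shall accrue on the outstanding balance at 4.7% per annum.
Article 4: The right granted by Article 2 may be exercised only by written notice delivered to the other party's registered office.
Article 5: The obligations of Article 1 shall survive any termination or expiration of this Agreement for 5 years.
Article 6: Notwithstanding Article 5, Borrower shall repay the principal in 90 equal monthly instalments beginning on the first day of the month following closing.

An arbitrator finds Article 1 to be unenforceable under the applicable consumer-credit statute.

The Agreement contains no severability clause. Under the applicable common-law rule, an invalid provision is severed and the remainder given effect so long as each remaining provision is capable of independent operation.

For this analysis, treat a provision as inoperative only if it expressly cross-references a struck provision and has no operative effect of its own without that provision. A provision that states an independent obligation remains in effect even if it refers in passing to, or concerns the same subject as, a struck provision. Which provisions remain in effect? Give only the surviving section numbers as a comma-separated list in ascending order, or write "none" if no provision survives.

2, 3, 4, 6

Article 1 is struck. The only function of Article 5 is the survival period for Article 1, so it cannot stand once Article 1 is removed. Although Article 2 refers to Article 1, its operative terms do not depend on Article 1, so it remains in effect. Article 6 mentions Article 5 but its own obligation stands independently of Article 5, so Article 6 is not affected. Under the stated default rule, only provisions that cannot operate independently fall away; the rest are enforced. Article 2, Article 3, Article 4, and Article 6 remain in effect.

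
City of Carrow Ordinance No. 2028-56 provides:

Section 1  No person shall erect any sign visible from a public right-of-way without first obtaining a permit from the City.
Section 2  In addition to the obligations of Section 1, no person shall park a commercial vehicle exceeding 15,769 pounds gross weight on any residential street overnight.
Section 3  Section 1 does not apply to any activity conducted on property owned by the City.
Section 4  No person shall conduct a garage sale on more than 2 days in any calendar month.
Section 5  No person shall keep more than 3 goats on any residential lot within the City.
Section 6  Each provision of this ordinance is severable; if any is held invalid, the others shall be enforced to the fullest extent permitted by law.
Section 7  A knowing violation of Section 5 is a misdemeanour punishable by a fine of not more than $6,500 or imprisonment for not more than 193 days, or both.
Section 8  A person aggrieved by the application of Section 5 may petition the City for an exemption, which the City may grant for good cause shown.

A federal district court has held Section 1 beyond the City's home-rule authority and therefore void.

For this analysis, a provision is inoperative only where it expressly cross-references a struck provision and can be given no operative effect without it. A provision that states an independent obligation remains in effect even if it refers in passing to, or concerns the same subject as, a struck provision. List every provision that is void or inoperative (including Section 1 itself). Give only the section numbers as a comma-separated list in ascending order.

1, 3

Section 1 is struck. Section 3 operates only by reference to Section 1, so it falls with Section 1. Section 2 mentions Section 1 but its own obligation stands independently of Section 1, so Section 2 is not affected. Under the severability clause in Section 6, the remaining provisions continue in force. Section 2, Section 4, Section 5, Section 6, Section 7, and Section 8 remain in effect.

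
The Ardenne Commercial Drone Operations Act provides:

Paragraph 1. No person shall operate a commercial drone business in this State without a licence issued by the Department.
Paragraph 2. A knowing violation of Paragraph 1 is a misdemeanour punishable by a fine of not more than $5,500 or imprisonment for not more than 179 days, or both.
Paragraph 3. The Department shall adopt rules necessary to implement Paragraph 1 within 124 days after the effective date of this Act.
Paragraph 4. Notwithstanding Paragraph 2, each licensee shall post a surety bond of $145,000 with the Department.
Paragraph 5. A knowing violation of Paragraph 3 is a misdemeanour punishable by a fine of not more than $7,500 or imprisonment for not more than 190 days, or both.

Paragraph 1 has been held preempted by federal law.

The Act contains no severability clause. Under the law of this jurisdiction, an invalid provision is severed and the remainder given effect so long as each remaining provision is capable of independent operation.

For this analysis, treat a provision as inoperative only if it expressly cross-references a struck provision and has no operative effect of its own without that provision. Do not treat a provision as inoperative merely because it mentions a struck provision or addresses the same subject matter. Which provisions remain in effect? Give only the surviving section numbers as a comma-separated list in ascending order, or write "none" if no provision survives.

Paragraph 1 is struck. Paragraph 2 merely fixes the criminal penalty for violating Paragraph 1; with Paragraph 1 gone it has nothing to operate on and falls away. The only function of Paragraph 3 is the rulemaking mandate for Paragraph 1, so it cannot stand once Paragraph 1 is removed. Paragraph 5 has no operative effect of its own apart from Paragraph 3 and is therefore inoperative. Although Paragraph 4 refers to Paragraph 2, its operative terms do not depend on Paragraph 2, so it remains in effect. With no severability clause, the stated default rule severs what cannot stand and enforces each remaining provision that can operate on its own. Only Paragraph 4 remains in effect.

4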